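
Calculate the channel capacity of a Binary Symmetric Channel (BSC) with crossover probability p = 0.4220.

For BSC with error probability p:
C = 1 - H(p) where H(p) is binary entropy
H(0.4220) = -0.4220 × log₂(0.4220) - 0.5780 × log₂(0.5780)
H(p) = 0.9824
C = 1 - 0.9824 = 0.0176 bits/use


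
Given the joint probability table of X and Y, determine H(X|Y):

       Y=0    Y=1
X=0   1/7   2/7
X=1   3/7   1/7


H(X|Y) = Σ_y p(y) H(X|Y=y)
  p(Y=0) = 4/7, H(X|Y=0) = 0.8113
  p(Y=1) = 3/7, H(X|Y=1) = 0.9183
H(X|Y) = 0.5714×0.8113 + 0.4286×0.9183 = 0.8571 bits


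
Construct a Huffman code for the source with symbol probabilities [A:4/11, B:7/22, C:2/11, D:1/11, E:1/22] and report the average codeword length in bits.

Huffman tree construction:
Combine smallest probabilities repeatedly
Resulting codes:
  A: 0 (length 1)
  B: 10 (length 2)
  C: 111 (length 3)
  D: 1101 (length 4)
  E: 1100 (length 4)
Average length = Σ p(s) × length(s) = 2.0909 bits


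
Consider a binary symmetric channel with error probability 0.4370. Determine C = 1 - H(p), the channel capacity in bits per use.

For BSC with error probability p:
C = 1 - H(p) where H(p) is binary entropy
H(0.4370) = -0.4370 × log₂(0.4370) - 0.5630 × log₂(0.5630)
H(p) = 0.9885
C = 1 - 0.9885 = 0.0115 bits/use


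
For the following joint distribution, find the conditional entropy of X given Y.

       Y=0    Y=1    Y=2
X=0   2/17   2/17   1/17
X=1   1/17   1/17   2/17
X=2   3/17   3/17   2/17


H(X|Y) = Σ_y p(y) H(X|Y=y)
  p(Y=0) = 6/17, H(X|Y=0) = 1.4591
  p(Y=1) = 6/17, H(X|Y=1) = 1.4591
  p(Y=2) = 5/17, H(X|Y=2) = 1.5219
H(X|Y) = 0.3529×1.4591 + 0.3529×1.4591 + 0.2941×1.5219 = 1.4776 bits


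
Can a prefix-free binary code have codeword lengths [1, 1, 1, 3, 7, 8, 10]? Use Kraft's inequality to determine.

Kraft inequality: Σ 2^(-l_i) ≤ 1 for prefix-free code
Calculating: 2^(-1) + 2^(-1) + 2^(-1) + 2^(-3) + 2^(-7) + 2^(-8) + 2^(-10)
= 0.5 + 0.5 + 0.5 + 0.125 + 0.0078125 + 0.00390625 + 0.0009765625
= 1.6377
Since 1.6377 > 1, prefix-free code does not exist


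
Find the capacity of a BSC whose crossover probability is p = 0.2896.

For BSC with error probability p:
C = 1 - H(p) where H(p) is binary entropy
H(0.2896) = -0.2896 × log₂(0.2896) - 0.7104 × log₂(0.7104)
H(p) = 0.8682
C = 1 - 0.8682 = 0.1318 bits/use


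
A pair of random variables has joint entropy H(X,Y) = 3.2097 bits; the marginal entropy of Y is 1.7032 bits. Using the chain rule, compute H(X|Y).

Chain rule: H(X,Y) = H(X|Y) + H(Y)
H(X|Y) = H(X,Y) - H(Y) = 3.2097 - 1.7032 = 1.5065 bits


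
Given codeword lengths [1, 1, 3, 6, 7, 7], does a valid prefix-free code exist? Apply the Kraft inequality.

Kraft inequality: Σ 2^(-l_i) ≤ 1 for prefix-free code
Calculating: 2^(-1) + 2^(-1) + 2^(-3) + 2^(-6) + 2^(-7) + 2^(-7)
= 0.5 + 0.5 + 0.125 + 0.015625 + 0.0078125 + 0.0078125
= 1.1562
Since 1.1562 > 1, prefix-free code does not exist


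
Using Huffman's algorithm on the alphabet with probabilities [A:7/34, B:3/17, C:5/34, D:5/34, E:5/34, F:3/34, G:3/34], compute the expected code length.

Huffman tree construction:
Combine smallest probabilities repeatedly
Resulting codes:
  A: 01 (length 2)
  B: 111 (length 3)
  C: 100 (length 3)
  D: 101 (length 3)
  E: 110 (length 3)
  F: 000 (length 3)
  G: 001 (length 3)
Average length = Σ p(s) × length(s) = 2.7941 bits


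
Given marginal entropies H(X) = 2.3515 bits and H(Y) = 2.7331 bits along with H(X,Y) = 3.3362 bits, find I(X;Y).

I(X;Y) = H(X) + H(Y) - H(X,Y)
I(X;Y) = 2.3515 + 2.7331 - 3.3362 = 1.7484 bits


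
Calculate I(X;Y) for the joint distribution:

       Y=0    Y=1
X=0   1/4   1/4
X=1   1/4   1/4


H(X) = 1.0000, H(Y) = 1.0000, H(X,Y) = 2.0000
I(X;Y) = H(X) + H(Y) - H(X,Y) = 0.0000 bits


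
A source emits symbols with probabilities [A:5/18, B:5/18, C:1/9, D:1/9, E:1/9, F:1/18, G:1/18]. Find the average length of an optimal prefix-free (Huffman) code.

Huffman tree construction:
Combine smallest probabilities repeatedly
Resulting codes:
  A: 10 (length 2)
  B: 11 (length 2)
  C: 000 (length 3)
  D: 001 (length 3)
  E: 010 (length 3)
  F: 0110 (length 4)
  G: 0111 (length 4)
Average length = Σ p(s) × length(s) = 2.5556 bits


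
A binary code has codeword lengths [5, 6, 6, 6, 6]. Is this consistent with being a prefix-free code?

Kraft inequality: Σ 2^(-l_i) ≤ 1 for prefix-free code
Calculating: 2^(-5) + 2^(-6) + 2^(-6) + 2^(-6) + 2^(-6)
= 0.03125 + 0.015625 + 0.015625 + 0.015625 + 0.015625
= 0.0938
Since 0.0938 ≤ 1, prefix-free code exists


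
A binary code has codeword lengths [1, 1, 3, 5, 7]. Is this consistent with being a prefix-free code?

Kraft inequality: Σ 2^(-l_i) ≤ 1 for prefix-free code
Calculating: 2^(-1) + 2^(-1) + 2^(-3) + 2^(-5) + 2^(-7)
= 0.5 + 0.5 + 0.125 + 0.03125 + 0.0078125
= 1.1641
Since 1.1641 > 1, prefix-free code does not exist


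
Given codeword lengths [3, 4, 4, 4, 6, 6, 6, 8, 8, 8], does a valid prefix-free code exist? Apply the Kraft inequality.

Kraft inequality: Σ 2^(-l_i) ≤ 1 for prefix-free code
Calculating: 2^(-3) + 2^(-4) + 2^(-4) + 2^(-4) + 2^(-6) + 2^(-6) + 2^(-6) + 2^(-8) + 2^(-8) + 2^(-8)
= 0.125 + 0.0625 + 0.0625 + 0.0625 + 0.015625 + 0.015625 + 0.015625 + 0.00390625 + 0.00390625 + 0.00390625
= 0.3711
Since 0.3711 ≤ 1, prefix-free code exists


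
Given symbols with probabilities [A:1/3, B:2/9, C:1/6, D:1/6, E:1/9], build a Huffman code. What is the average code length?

Huffman tree construction:
Combine smallest probabilities repeatedly
Resulting codes:
  A: 11 (length 2)
  B: 01 (length 2)
  C: 101 (length 3)
  D: 00 (length 2)
  E: 100 (length 3)
Average length = Σ p(s) × length(s) = 2.2778 bits


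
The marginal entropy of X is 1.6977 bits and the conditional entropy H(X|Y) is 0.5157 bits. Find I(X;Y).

I(X;Y) = H(X) - H(X|Y)
I(X;Y) = 1.6977 - 0.5157 = 1.182 bits


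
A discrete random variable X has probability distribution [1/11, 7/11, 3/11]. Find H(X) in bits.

H(X) = -Σ p(x) log₂ p(x)
  -1/11 × log₂(1/11) = 0.3145
  -7/11 × log₂(7/11) = 0.4150
  -3/11 × log₂(3/11) = 0.5112
H(X) = 1.2407 bits


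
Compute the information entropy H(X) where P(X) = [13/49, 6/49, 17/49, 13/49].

H(X) = -Σ p(x) log₂ p(x)
  -13/49 × log₂(13/49) = 0.5079
  -6/49 × log₂(6/49) = 0.3710
  -17/49 × log₂(17/49) = 0.5299
  -13/49 × log₂(13/49) = 0.5079
H(X) = 1.9166 bits


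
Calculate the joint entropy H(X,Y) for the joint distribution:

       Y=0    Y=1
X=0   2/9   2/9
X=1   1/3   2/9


H(X,Y) = -Σ p(x,y) log₂ p(x,y)
  p(0,0)=2/9: -0.2222 × log₂(0.2222) = 0.4822
  p(0,1)=2/9: -0.2222 × log₂(0.2222) = 0.4822
  p(1,0)=1/3: -0.3333 × log₂(0.3333) = 0.5283
  p(1,1)=2/9: -0.2222 × log₂(0.2222) = 0.4822
H(X,Y) = 1.9749 bits


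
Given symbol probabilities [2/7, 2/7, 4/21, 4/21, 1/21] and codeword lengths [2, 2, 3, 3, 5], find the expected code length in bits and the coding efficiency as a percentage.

Average length L = Σ p_i × l_i = 2.5238 bits
Entropy H = 2.1533 bits
Efficiency η = H/L × 100% = 85.32%


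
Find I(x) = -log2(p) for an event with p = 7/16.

Information content I(x) = -log₂(p(x))
I = -log₂(7/16) = -log₂(0.4375)
I = 1.1926 bits


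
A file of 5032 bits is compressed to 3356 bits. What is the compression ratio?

Compression ratio = Original / Compressed
= 5032 / 3356 = 1.50:1


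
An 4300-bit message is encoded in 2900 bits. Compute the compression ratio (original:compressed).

Compression ratio = Original / Compressed
= 4300 / 2900 = 1.48:1


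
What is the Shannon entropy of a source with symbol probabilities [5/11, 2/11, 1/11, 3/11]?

H(X) = -Σ p(x) log₂ p(x)
  -5/11 × log₂(5/11) = 0.5170
  -2/11 × log₂(2/11) = 0.4472
  -1/11 × log₂(1/11) = 0.3145
  -3/11 × log₂(3/11) = 0.5112
H(X) = 1.7899 bits


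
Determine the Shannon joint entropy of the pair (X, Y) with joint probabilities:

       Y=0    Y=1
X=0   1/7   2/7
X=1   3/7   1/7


H(X,Y) = -Σ p(x,y) log₂ p(x,y)
  p(0,0)=1/7: -0.1429 × log₂(0.1429) = 0.4011
  p(0,1)=2/7: -0.2857 × log₂(0.2857) = 0.5164
  p(1,0)=3/7: -0.4286 × log₂(0.4286) = 0.5239
  p(1,1)=1/7: -0.1429 × log₂(0.1429) = 0.4011
H(X,Y) = 1.8424 bits


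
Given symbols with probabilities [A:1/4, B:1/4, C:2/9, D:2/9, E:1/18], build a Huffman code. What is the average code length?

Huffman tree construction:
Combine smallest probabilities repeatedly
Resulting codes:
  A: 01 (length 2)
  B: 10 (length 2)
  C: 111 (length 3)
  D: 00 (length 2)
  E: 110 (length 3)
Average length = Σ p(s) × length(s) = 2.2778 bits


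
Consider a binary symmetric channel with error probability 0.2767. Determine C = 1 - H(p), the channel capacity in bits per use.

For BSC with error probability p:
C = 1 - H(p) where H(p) is binary entropy
H(0.2767) = -0.2767 × log₂(0.2767) - 0.7233 × log₂(0.7233)
H(p) = 0.8509
C = 1 - 0.8509 = 0.1491 bits/use


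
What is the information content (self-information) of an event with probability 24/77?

Information content I(x) = -log₂(p(x))
I = -log₂(24/77) = -log₂(0.3117)
I = 1.6818 bits


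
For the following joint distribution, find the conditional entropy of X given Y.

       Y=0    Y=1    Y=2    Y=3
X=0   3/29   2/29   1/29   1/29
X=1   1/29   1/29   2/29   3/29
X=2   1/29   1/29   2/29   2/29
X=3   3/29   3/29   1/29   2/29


H(X|Y) = Σ_y p(y) H(X|Y=y)
  p(Y=0) = 8/29, H(X|Y=0) = 1.8113
  p(Y=1) = 7/29, H(X|Y=1) = 1.8424
  p(Y=2) = 6/29, H(X|Y=2) = 1.9183
  p(Y=3) = 8/29, H(X|Y=3) = 1.9056
H(X|Y) = 0.2759×1.8113 + 0.2414×1.8424 + 0.2069×1.9183 + 0.2759×1.9056 = 1.8670 bits


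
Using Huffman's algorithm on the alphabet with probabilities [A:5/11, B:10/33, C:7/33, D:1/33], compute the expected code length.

Huffman tree construction:
Combine smallest probabilities repeatedly
Resulting codes:
  A: 0 (length 1)
  B: 11 (length 2)
  C: 101 (length 3)
  D: 100 (length 3)
Average length = Σ p(s) × length(s) = 1.7879 bits


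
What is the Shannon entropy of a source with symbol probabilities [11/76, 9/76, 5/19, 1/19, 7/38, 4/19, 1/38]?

H(X) = -Σ p(x) log₂ p(x)
  -11/76 × log₂(11/76) = 0.4036
  -9/76 × log₂(9/76) = 0.3645
  -5/19 × log₂(5/19) = 0.5068
  -1/19 × log₂(1/19) = 0.2236
  -7/38 × log₂(7/38) = 0.4496
  -4/19 × log₂(4/19) = 0.4732
  -1/38 × log₂(1/38) = 0.1381
H(X) = 2.5594 bits


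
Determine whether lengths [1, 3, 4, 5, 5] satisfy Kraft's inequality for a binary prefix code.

Kraft inequality: Σ 2^(-l_i) ≤ 1 for prefix-free code
Calculating: 2^(-1) + 2^(-3) + 2^(-4) + 2^(-5) + 2^(-5)
= 0.5 + 0.125 + 0.0625 + 0.03125 + 0.03125
= 0.7500
Since 0.7500 ≤ 1, prefix-free code exists


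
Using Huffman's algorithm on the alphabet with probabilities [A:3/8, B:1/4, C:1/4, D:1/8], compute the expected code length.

Huffman tree construction:
Combine smallest probabilities repeatedly
Resulting codes:
  A: 11 (length 2)
  B: 01 (length 2)
  C: 10 (length 2)
  D: 00 (length 2)
Average length = Σ p(s) × length(s) = 2.0000 bits


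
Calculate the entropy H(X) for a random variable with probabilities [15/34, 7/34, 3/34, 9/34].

H(X) = -Σ p(x) log₂ p(x)
  -15/34 × log₂(15/34) = 0.5208
  -7/34 × log₂(7/34) = 0.4694
  -3/34 × log₂(3/34) = 0.3090
  -9/34 × log₂(9/34) = 0.5076
H(X) = 1.8069 bits


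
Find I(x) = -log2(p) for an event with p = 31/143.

Information content I(x) = -log₂(p(x))
I = -log₂(31/143) = -log₂(0.2168)
I = 2.2057 bits


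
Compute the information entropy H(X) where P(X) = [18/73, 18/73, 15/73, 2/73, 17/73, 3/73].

H(X) = -Σ p(x) log₂ p(x)
  -18/73 × log₂(18/73) = 0.4981
  -18/73 × log₂(18/73) = 0.4981
  -15/73 × log₂(15/73) = 0.4691
  -2/73 × log₂(2/73) = 0.1422
  -17/73 × log₂(17/73) = 0.4896
  -3/73 × log₂(3/73) = 0.1892
H(X) = 2.2862 bits


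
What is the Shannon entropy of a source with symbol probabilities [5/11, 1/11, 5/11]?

H(X) = -Σ p(x) log₂ p(x)
  -5/11 × log₂(5/11) = 0.5170
  -1/11 × log₂(1/11) = 0.3145
  -5/11 × log₂(5/11) = 0.5170
H(X) = 1.3486 bits


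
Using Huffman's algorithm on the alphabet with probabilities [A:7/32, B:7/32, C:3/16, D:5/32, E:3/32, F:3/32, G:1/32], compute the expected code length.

Huffman tree construction:
Combine smallest probabilities repeatedly
Resulting codes:
  A: 00 (length 2)
  B: 01 (length 2)
  C: 111 (length 3)
  D: 110 (length 3)
  E: 1011 (length 4)
  F: 100 (length 3)
  G: 1010 (length 4)
Average length = Σ p(s) × length(s) = 2.6875 bits


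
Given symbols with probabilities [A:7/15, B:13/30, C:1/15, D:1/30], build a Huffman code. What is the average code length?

Huffman tree construction:
Combine smallest probabilities repeatedly
Resulting codes:
  A: 0 (length 1)
  B: 11 (length 2)
  C: 101 (length 3)
  D: 100 (length 3)
Average length = Σ p(s) × length(s) = 1.6333 bits


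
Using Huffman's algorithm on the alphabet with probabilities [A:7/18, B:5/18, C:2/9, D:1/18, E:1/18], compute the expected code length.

Huffman tree construction:
Combine smallest probabilities repeatedly
Resulting codes:
  A: 0 (length 1)
  B: 10 (length 2)
  C: 111 (length 3)
  D: 1100 (length 4)
  E: 1101 (length 4)
Average length = Σ p(s) × length(s) = 2.0556 bits


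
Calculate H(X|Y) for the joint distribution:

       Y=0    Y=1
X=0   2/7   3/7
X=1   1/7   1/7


H(X|Y) = Σ_y p(y) H(X|Y=y)
  p(Y=0) = 3/7, H(X|Y=0) = 0.9183
  p(Y=1) = 4/7, H(X|Y=1) = 0.8113
H(X|Y) = 0.4286×0.9183 + 0.5714×0.8113 = 0.8571 bits


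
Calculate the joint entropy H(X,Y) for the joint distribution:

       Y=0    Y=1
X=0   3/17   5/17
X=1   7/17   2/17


H(X,Y) = -Σ p(x,y) log₂ p(x,y)
  p(0,0)=3/17: -0.1765 × log₂(0.1765) = 0.4416
  p(0,1)=5/17: -0.2941 × log₂(0.2941) = 0.5193
  p(1,0)=7/17: -0.4118 × log₂(0.4118) = 0.5271
  p(1,1)=2/17: -0.1176 × log₂(0.1176) = 0.3632
H(X,Y) = 1.8512 bits


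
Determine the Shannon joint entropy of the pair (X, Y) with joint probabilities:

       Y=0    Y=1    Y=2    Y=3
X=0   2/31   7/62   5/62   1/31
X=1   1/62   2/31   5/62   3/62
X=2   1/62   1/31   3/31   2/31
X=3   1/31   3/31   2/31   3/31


H(X,Y) = -Σ p(x,y) log₂ p(x,y)
  p(0,0)=2/31: -0.0645 × log₂(0.0645) = 0.2551
  p(0,1)=7/62: -0.1129 × log₂(0.1129) = 0.3553
  p(0,2)=5/62: -0.0806 × log₂(0.0806) = 0.2929
  p(0,3)=1/31: -0.0323 × log₂(0.0323) = 0.1598
  p(1,0)=1/62: -0.0161 × log₂(0.0161) = 0.0960
  p(1,1)=2/31: -0.0645 × log₂(0.0645) = 0.2551
  p(1,2)=5/62: -0.0806 × log₂(0.0806) = 0.2929
  p(1,3)=3/62: -0.0484 × log₂(0.0484) = 0.2114
  p(2,0)=1/62: -0.0161 × log₂(0.0161) = 0.0960
  p(2,1)=1/31: -0.0323 × log₂(0.0323) = 0.1598
  p(2,2)=3/31: -0.0968 × log₂(0.0968) = 0.3261
  p(2,3)=2/31: -0.0645 × log₂(0.0645) = 0.2551
  p(3,0)=1/31: -0.0323 × log₂(0.0323) = 0.1598
  p(3,1)=3/31: -0.0968 × log₂(0.0968) = 0.3261
  p(3,2)=2/31: -0.0645 × log₂(0.0645) = 0.2551
  p(3,3)=3/31: -0.0968 × log₂(0.0968) = 0.3261
H(X,Y) = 3.8227 bits


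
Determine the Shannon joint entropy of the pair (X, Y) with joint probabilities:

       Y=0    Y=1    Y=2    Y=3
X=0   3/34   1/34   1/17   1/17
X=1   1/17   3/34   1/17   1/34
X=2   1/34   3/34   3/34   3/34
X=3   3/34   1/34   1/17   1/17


H(X,Y) = -Σ p(x,y) log₂ p(x,y)
  p(0,0)=3/34: -0.0882 × log₂(0.0882) = 0.3090
  p(0,1)=1/34: -0.0294 × log₂(0.0294) = 0.1496
  p(0,2)=1/17: -0.0588 × log₂(0.0588) = 0.2404
  p(0,3)=1/17: -0.0588 × log₂(0.0588) = 0.2404
  p(1,0)=1/17: -0.0588 × log₂(0.0588) = 0.2404
  p(1,1)=3/34: -0.0882 × log₂(0.0882) = 0.3090
  p(1,2)=1/17: -0.0588 × log₂(0.0588) = 0.2404
  p(1,3)=1/34: -0.0294 × log₂(0.0294) = 0.1496
  p(2,0)=1/34: -0.0294 × log₂(0.0294) = 0.1496
  p(2,1)=3/34: -0.0882 × log₂(0.0882) = 0.3090
  p(2,2)=3/34: -0.0882 × log₂(0.0882) = 0.3090
  p(2,3)=3/34: -0.0882 × log₂(0.0882) = 0.3090
  p(3,0)=3/34: -0.0882 × log₂(0.0882) = 0.3090
  p(3,1)=1/34: -0.0294 × log₂(0.0294) = 0.1496
  p(3,2)=1/17: -0.0588 × log₂(0.0588) = 0.2404
  p(3,3)=1/17: -0.0588 × log₂(0.0588) = 0.2404
H(X,Y) = 3.8954 bits


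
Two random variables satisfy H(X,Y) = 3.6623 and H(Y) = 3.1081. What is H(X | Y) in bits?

Chain rule: H(X,Y) = H(X|Y) + H(Y)
H(X|Y) = H(X,Y) - H(Y) = 3.6623 - 3.1081 = 0.5542 bits


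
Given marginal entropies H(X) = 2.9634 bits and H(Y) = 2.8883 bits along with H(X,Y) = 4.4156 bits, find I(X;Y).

I(X;Y) = H(X) + H(Y) - H(X,Y)
I(X;Y) = 2.9634 + 2.8883 - 4.4156 = 1.4361 bits


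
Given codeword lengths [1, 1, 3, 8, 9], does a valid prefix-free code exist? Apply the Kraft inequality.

Kraft inequality: Σ 2^(-l_i) ≤ 1 for prefix-free code
Calculating: 2^(-1) + 2^(-1) + 2^(-3) + 2^(-8) + 2^(-9)
= 0.5 + 0.5 + 0.125 + 0.00390625 + 0.001953125
= 1.1309
Since 1.1309 > 1, prefix-free code does not exist


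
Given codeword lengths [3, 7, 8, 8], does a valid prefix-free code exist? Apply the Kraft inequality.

Kraft inequality: Σ 2^(-l_i) ≤ 1 for prefix-free code
Calculating: 2^(-3) + 2^(-7) + 2^(-8) + 2^(-8)
= 0.125 + 0.0078125 + 0.00390625 + 0.00390625
= 0.1406
Since 0.1406 ≤ 1, prefix-free code exists


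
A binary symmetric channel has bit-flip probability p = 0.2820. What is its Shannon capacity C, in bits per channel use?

For BSC with error probability p:
C = 1 - H(p) where H(p) is binary entropy
H(0.2820) = -0.2820 × log₂(0.2820) - 0.7180 × log₂(0.7180)
H(p) = 0.8582
C = 1 - 0.8582 = 0.1418 bits/use


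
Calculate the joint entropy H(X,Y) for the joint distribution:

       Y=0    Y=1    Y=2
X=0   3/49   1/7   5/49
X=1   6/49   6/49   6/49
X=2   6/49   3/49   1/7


H(X,Y) = -Σ p(x,y) log₂ p(x,y)
  p(0,0)=3/49: -0.0612 × log₂(0.0612) = 0.2467
  p(0,1)=1/7: -0.1429 × log₂(0.1429) = 0.4011
  p(0,2)=5/49: -0.1020 × log₂(0.1020) = 0.3360
  p(1,0)=6/49: -0.1224 × log₂(0.1224) = 0.3710
  p(1,1)=6/49: -0.1224 × log₂(0.1224) = 0.3710
  p(1,2)=6/49: -0.1224 × log₂(0.1224) = 0.3710
  p(2,0)=6/49: -0.1224 × log₂(0.1224) = 0.3710
  p(2,1)=3/49: -0.0612 × log₂(0.0612) = 0.2467
  p(2,2)=1/7: -0.1429 × log₂(0.1429) = 0.4011
H(X,Y) = 3.1155 bits


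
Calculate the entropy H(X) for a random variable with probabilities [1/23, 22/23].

H(X) = -Σ p(x) log₂ p(x)
  -1/23 × log₂(1/23) = 0.1967
  -22/23 × log₂(22/23) = 0.0613
H(X) = 0.2580 bits


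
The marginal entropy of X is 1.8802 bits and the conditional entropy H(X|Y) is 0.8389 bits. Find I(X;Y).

I(X;Y) = H(X) - H(X|Y)
I(X;Y) = 1.8802 - 0.8389 = 1.0413 bits


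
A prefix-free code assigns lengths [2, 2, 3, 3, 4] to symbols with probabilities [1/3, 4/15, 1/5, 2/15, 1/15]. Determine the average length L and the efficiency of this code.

Average length L = Σ p_i × l_i = 2.4667 bits
Entropy H = 2.1493 bits
Efficiency η = H/L × 100% = 87.13%


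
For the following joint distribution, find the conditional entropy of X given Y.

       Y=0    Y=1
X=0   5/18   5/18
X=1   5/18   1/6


H(X|Y) = Σ_y p(y) H(X|Y=y)
  p(Y=0) = 5/9, H(X|Y=0) = 1.0000
  p(Y=1) = 4/9, H(X|Y=1) = 0.9544
H(X|Y) = 0.5556×1.0000 + 0.4444×0.9544 = 0.9797 bits


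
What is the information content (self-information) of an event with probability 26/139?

Information content I(x) = -log₂(p(x))
I = -log₂(26/139) = -log₂(0.1871)
I = 2.4185 bits


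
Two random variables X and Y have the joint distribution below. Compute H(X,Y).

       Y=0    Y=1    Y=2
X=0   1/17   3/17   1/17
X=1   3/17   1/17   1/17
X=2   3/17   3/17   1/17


H(X,Y) = -Σ p(x,y) log₂ p(x,y)
  p(0,0)=1/17: -0.0588 × log₂(0.0588) = 0.2404
  p(0,1)=3/17: -0.1765 × log₂(0.1765) = 0.4416
  p(0,2)=1/17: -0.0588 × log₂(0.0588) = 0.2404
  p(1,0)=3/17: -0.1765 × log₂(0.1765) = 0.4416
  p(1,1)=1/17: -0.0588 × log₂(0.0588) = 0.2404
  p(1,2)=1/17: -0.0588 × log₂(0.0588) = 0.2404
  p(2,0)=3/17: -0.1765 × log₂(0.1765) = 0.4416
  p(2,1)=3/17: -0.1765 × log₂(0.1765) = 0.4416
  p(2,2)=1/17: -0.0588 × log₂(0.0588) = 0.2404
H(X,Y) = 2.9687 bits


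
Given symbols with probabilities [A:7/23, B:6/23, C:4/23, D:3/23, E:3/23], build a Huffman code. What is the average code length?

Huffman tree construction:
Combine smallest probabilities repeatedly
Resulting codes:
  A: 11 (length 2)
  B: 01 (length 2)
  C: 00 (length 2)
  D: 100 (length 3)
  E: 101 (length 3)
Average length = Σ p(s) × length(s) = 2.2609 bits


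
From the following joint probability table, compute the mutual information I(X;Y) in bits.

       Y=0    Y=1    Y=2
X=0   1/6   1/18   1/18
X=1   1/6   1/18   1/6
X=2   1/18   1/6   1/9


H(X) = 1.5715, H(Y) = 1.5715, H(X,Y) = 3.0022
I(X;Y) = H(X) + H(Y) - H(X,Y) = 0.1409 bits


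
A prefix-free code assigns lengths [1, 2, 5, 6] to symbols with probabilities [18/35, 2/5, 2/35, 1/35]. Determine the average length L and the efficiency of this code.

Average length L = Σ p_i × l_i = 1.7714 bits
Entropy H = 1.4047 bits
Efficiency η = H/L × 100% = 79.30%


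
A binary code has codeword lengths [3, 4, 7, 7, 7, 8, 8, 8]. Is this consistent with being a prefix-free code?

Kraft inequality: Σ 2^(-l_i) ≤ 1 for prefix-free code
Calculating: 2^(-3) + 2^(-4) + 2^(-7) + 2^(-7) + 2^(-7) + 2^(-8) + 2^(-8) + 2^(-8)
= 0.125 + 0.0625 + 0.0078125 + 0.0078125 + 0.0078125 + 0.00390625 + 0.00390625 + 0.00390625
= 0.2227
Since 0.2227 ≤ 1, prefix-free code exists


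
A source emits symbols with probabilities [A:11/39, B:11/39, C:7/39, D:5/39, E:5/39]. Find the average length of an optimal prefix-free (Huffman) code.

Huffman tree construction:
Combine smallest probabilities repeatedly
Resulting codes:
  A: 10 (length 2)
  B: 11 (length 2)
  C: 00 (length 2)
  D: 010 (length 3)
  E: 011 (length 3)
Average length = Σ p(s) × length(s) = 2.2564 bits


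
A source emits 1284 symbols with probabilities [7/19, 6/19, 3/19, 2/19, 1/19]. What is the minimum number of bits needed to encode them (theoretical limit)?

Entropy H = 2.0418 bits/symbol
Minimum bits = H × n = 2.0418 × 1284
= 2621.69 bits


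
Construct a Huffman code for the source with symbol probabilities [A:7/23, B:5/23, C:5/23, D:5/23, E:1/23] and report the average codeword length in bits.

Huffman tree construction:
Combine smallest probabilities repeatedly
Resulting codes:
  A: 11 (length 2)
  B: 101 (length 3)
  C: 00 (length 2)
  D: 01 (length 2)
  E: 100 (length 3)
Average length = Σ p(s) × length(s) = 2.2609 bits


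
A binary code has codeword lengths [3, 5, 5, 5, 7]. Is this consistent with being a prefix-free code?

Kraft inequality: Σ 2^(-l_i) ≤ 1 for prefix-free code
Calculating: 2^(-3) + 2^(-5) + 2^(-5) + 2^(-5) + 2^(-7)
= 0.125 + 0.03125 + 0.03125 + 0.03125 + 0.0078125
= 0.2266
Since 0.2266 ≤ 1, prefix-free code exists


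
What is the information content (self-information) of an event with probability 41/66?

Information content I(x) = -log₂(p(x))
I = -log₂(41/66) = -log₂(0.6212)
I = 0.6868 bits


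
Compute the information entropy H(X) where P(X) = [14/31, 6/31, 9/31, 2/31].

H(X) = -Σ p(x) log₂ p(x)
  -14/31 × log₂(14/31) = 0.5179
  -6/31 × log₂(6/31) = 0.4586
  -9/31 × log₂(9/31) = 0.5180
  -2/31 × log₂(2/31) = 0.2551
H(X) = 1.7496 bits


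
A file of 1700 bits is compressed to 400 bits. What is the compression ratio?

Compression ratio = Original / Compressed
= 1700 / 400 = 4.25:1


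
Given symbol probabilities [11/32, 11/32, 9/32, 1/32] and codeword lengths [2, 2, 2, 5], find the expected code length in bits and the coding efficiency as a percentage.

Average length L = Σ p_i × l_i = 2.0938 bits
Entropy H = 1.7301 bits
Efficiency η = H/L × 100% = 82.63%


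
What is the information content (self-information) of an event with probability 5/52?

Information content I(x) = -log₂(p(x))
I = -log₂(5/52) = -log₂(0.0962)
I = 3.3785 bits


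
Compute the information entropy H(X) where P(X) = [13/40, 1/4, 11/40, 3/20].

H(X) = -Σ p(x) log₂ p(x)
  -13/40 × log₂(13/40) = 0.5270
  -1/4 × log₂(1/4) = 0.5000
  -11/40 × log₂(11/40) = 0.5122
  -3/20 × log₂(3/20) = 0.4105
H(X) = 1.9497 bits


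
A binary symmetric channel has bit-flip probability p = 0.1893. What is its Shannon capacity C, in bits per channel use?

For BSC with error probability p:
C = 1 - H(p) where H(p) is binary entropy
H(0.1893) = -0.1893 × log₂(0.1893) - 0.8107 × log₂(0.8107)
H(p) = 0.7000
C = 1 - 0.7000 = 0.3000 bits/use


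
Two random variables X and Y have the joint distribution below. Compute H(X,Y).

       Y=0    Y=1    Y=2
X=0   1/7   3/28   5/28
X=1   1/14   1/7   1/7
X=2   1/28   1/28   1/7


H(X,Y) = -Σ p(x,y) log₂ p(x,y)
  p(0,0)=1/7: -0.1429 × log₂(0.1429) = 0.4011
  p(0,1)=3/28: -0.1071 × log₂(0.1071) = 0.3453
  p(0,2)=5/28: -0.1786 × log₂(0.1786) = 0.4438
  p(1,0)=1/14: -0.0714 × log₂(0.0714) = 0.2720
  p(1,1)=1/7: -0.1429 × log₂(0.1429) = 0.4011
  p(1,2)=1/7: -0.1429 × log₂(0.1429) = 0.4011
  p(2,0)=1/28: -0.0357 × log₂(0.0357) = 0.1717
  p(2,1)=1/28: -0.0357 × log₂(0.0357) = 0.1717
  p(2,2)=1/7: -0.1429 × log₂(0.1429) = 0.4011
H(X,Y) = 3.0086 bits


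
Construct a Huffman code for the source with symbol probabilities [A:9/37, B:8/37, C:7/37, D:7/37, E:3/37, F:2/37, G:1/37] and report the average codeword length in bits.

Huffman tree construction:
Combine smallest probabilities repeatedly
Resulting codes:
  A: 10 (length 2)
  B: 01 (length 2)
  C: 111 (length 3)
  D: 00 (length 2)
  E: 1100 (length 4)
  F: 11011 (length 5)
  G: 11010 (length 5)
Average length = Σ p(s) × length(s) = 2.5946 bits


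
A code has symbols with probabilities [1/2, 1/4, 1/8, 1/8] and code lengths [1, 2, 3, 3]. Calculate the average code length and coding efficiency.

Average length L = Σ p_i × l_i = 1.7500 bits
Entropy H = 1.7500 bits
Efficiency η = H/L × 100% = 100.00%


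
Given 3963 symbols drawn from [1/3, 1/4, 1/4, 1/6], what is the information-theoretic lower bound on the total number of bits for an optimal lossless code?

Entropy H = 1.9591 bits/symbol
Minimum bits = H × n = 1.9591 × 3963
= 7764.10 bits


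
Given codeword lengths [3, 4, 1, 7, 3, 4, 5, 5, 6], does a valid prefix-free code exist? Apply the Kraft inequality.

Kraft inequality: Σ 2^(-l_i) ≤ 1 for prefix-free code
Calculating: 2^(-3) + 2^(-4) + 2^(-1) + 2^(-7) + 2^(-3) + 2^(-4) + 2^(-5) + 2^(-5) + 2^(-6)
= 0.125 + 0.0625 + 0.5 + 0.0078125 + 0.125 + 0.0625 + 0.03125 + 0.03125 + 0.015625
= 0.9609
Since 0.9609 ≤ 1, prefix-free code exists


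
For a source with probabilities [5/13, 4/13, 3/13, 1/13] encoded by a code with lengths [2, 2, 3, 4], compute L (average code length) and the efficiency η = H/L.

Average length L = Σ p_i × l_i = 2.3846 bits
Entropy H = 1.8262 bits
Efficiency η = H/L × 100% = 76.58%


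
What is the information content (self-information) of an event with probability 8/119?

Information content I(x) = -log₂(p(x))
I = -log₂(8/119) = -log₂(0.0672)
I = 3.8948 bits


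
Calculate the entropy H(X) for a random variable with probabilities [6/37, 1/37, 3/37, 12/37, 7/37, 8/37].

H(X) = -Σ p(x) log₂ p(x)
  -6/37 × log₂(6/37) = 0.4256
  -1/37 × log₂(1/37) = 0.1408
  -3/37 × log₂(3/37) = 0.2939
  -12/37 × log₂(12/37) = 0.5269
  -7/37 × log₂(7/37) = 0.4545
  -8/37 × log₂(8/37) = 0.4777
H(X) = 2.3193 bits


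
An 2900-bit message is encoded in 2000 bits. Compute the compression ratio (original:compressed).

Compression ratio = Original / Compressed
= 2900 / 2000 = 1.45:1


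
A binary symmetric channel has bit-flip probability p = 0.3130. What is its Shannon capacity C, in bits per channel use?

For BSC with error probability p:
C = 1 - H(p) where H(p) is binary entropy
H(0.3130) = -0.3130 × log₂(0.3130) - 0.6870 × log₂(0.6870)
H(p) = 0.8966
C = 1 - 0.8966 = 0.1034 bits/use


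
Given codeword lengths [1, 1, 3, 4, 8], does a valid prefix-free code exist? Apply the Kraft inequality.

Kraft inequality: Σ 2^(-l_i) ≤ 1 for prefix-free code
Calculating: 2^(-1) + 2^(-1) + 2^(-3) + 2^(-4) + 2^(-8)
= 0.5 + 0.5 + 0.125 + 0.0625 + 0.00390625
= 1.1914
Since 1.1914 > 1, prefix-free code does not exist


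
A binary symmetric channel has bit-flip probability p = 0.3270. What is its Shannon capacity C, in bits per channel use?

For BSC with error probability p:
C = 1 - H(p) where H(p) is binary entropy
H(0.3270) = -0.3270 × log₂(0.3270) - 0.6730 × log₂(0.6730)
H(p) = 0.9118
C = 1 - 0.9118 = 0.0882 bits/use


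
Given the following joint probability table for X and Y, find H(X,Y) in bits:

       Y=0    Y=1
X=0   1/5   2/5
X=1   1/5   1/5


H(X,Y) = -Σ p(x,y) log₂ p(x,y)
  p(0,0)=1/5: -0.2000 × log₂(0.2000) = 0.4644
  p(0,1)=2/5: -0.4000 × log₂(0.4000) = 0.5288
  p(1,0)=1/5: -0.2000 × log₂(0.2000) = 0.4644
  p(1,1)=1/5: -0.2000 × log₂(0.2000) = 0.4644
H(X,Y) = 1.9219 bits


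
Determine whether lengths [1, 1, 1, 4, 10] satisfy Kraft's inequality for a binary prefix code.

Kraft inequality: Σ 2^(-l_i) ≤ 1 for prefix-free code
Calculating: 2^(-1) + 2^(-1) + 2^(-1) + 2^(-4) + 2^(-10)
= 0.5 + 0.5 + 0.5 + 0.0625 + 0.0009765625
= 1.5635
Since 1.5635 > 1, prefix-free code does not exist


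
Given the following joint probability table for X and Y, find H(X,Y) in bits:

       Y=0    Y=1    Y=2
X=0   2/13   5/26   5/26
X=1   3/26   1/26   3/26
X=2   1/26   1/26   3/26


H(X,Y) = -Σ p(x,y) log₂ p(x,y)
  p(0,0)=2/13: -0.1538 × log₂(0.1538) = 0.4155
  p(0,1)=5/26: -0.1923 × log₂(0.1923) = 0.4574
  p(0,2)=5/26: -0.1923 × log₂(0.1923) = 0.4574
  p(1,0)=3/26: -0.1154 × log₂(0.1154) = 0.3595
  p(1,1)=1/26: -0.0385 × log₂(0.0385) = 0.1808
  p(1,2)=3/26: -0.1154 × log₂(0.1154) = 0.3595
  p(2,0)=1/26: -0.0385 × log₂(0.0385) = 0.1808
  p(2,1)=1/26: -0.0385 × log₂(0.0385) = 0.1808
  p(2,2)=3/26: -0.1154 × log₂(0.1154) = 0.3595
H(X,Y) = 2.9511 bits


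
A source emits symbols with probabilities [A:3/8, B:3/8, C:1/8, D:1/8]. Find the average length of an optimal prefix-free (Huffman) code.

Huffman tree construction:
Combine smallest probabilities repeatedly
Resulting codes:
  A: 11 (length 2)
  B: 0 (length 1)
  C: 100 (length 3)
  D: 101 (length 3)
Average length = Σ p(s) × length(s) = 1.8750 bits


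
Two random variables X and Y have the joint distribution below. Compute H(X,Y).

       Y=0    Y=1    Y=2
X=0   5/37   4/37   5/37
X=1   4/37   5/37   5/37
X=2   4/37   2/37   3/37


H(X,Y) = -Σ p(x,y) log₂ p(x,y)
  p(0,0)=5/37: -0.1351 × log₂(0.1351) = 0.3902
  p(0,1)=4/37: -0.1081 × log₂(0.1081) = 0.3470
  p(0,2)=5/37: -0.1351 × log₂(0.1351) = 0.3902
  p(1,0)=4/37: -0.1081 × log₂(0.1081) = 0.3470
  p(1,1)=5/37: -0.1351 × log₂(0.1351) = 0.3902
  p(1,2)=5/37: -0.1351 × log₂(0.1351) = 0.3902
  p(2,0)=4/37: -0.1081 × log₂(0.1081) = 0.3470
  p(2,1)=2/37: -0.0541 × log₂(0.0541) = 0.2275
  p(2,2)=3/37: -0.0811 × log₂(0.0811) = 0.2939
H(X,Y) = 3.1231 bits


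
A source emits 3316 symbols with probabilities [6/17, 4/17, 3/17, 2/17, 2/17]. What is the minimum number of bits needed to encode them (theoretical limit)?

Entropy H = 2.1895 bits/symbol
Minimum bits = H × n = 2.1895 × 3316
= 7260.52 bits


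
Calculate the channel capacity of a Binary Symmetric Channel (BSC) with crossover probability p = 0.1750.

For BSC with error probability p:
C = 1 - H(p) where H(p) is binary entropy
H(0.1750) = -0.1750 × log₂(0.1750) - 0.8250 × log₂(0.8250)
H(p) = 0.6690
C = 1 - 0.6690 = 0.3310 bits/use


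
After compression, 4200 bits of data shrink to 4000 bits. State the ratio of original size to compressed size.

Compression ratio = Original / Compressed
= 4200 / 4000 = 1.05:1


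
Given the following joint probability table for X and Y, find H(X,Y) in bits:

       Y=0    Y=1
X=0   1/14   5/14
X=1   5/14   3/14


H(X,Y) = -Σ p(x,y) log₂ p(x,y)
  p(0,0)=1/14: -0.0714 × log₂(0.0714) = 0.2720
  p(0,1)=5/14: -0.3571 × log₂(0.3571) = 0.5305
  p(1,0)=5/14: -0.3571 × log₂(0.3571) = 0.5305
  p(1,1)=3/14: -0.2143 × log₂(0.2143) = 0.4762
H(X,Y) = 1.8092 bits


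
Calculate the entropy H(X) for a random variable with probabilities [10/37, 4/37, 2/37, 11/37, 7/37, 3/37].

H(X) = -Σ p(x) log₂ p(x)
  -10/37 × log₂(10/37) = 0.5101
  -4/37 × log₂(4/37) = 0.3470
  -2/37 × log₂(2/37) = 0.2275
  -11/37 × log₂(11/37) = 0.5203
  -7/37 × log₂(7/37) = 0.4545
  -3/37 × log₂(3/37) = 0.2939
H(X) = 2.3533 bits


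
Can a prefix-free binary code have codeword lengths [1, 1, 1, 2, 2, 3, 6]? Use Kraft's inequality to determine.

Kraft inequality: Σ 2^(-l_i) ≤ 1 for prefix-free code
Calculating: 2^(-1) + 2^(-1) + 2^(-1) + 2^(-2) + 2^(-2) + 2^(-3) + 2^(-6)
= 0.5 + 0.5 + 0.5 + 0.25 + 0.25 + 0.125 + 0.015625
= 2.1406
Since 2.1406 > 1, prefix-free code does not exist


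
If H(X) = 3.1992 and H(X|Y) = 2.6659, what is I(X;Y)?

I(X;Y) = H(X) - H(X|Y)
I(X;Y) = 3.1992 - 2.6659 = 0.5333 bits


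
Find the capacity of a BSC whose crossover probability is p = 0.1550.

For BSC with error probability p:
C = 1 - H(p) where H(p) is binary entropy
H(0.1550) = -0.1550 × log₂(0.1550) - 0.8450 × log₂(0.8450)
H(p) = 0.6222
C = 1 - 0.6222 = 0.3778 bits/use


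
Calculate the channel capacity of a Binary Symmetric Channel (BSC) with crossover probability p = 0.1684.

For BSC with error probability p:
C = 1 - H(p) where H(p) is binary entropy
H(0.1684) = -0.1684 × log₂(0.1684) - 0.8316 × log₂(0.8316)
H(p) = 0.6540
C = 1 - 0.6540 = 0.3460 bits/use


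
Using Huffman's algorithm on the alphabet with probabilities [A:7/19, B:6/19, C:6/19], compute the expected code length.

Huffman tree construction:
Combine smallest probabilities repeatedly
Resulting codes:
  A: 0 (length 1)
  B: 10 (length 2)
  C: 11 (length 2)
Average length = Σ p(s) × length(s) = 1.6316 bits


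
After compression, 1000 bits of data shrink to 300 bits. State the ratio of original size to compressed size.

Compression ratio = Original / Compressed
= 1000 / 300 = 3.33:1


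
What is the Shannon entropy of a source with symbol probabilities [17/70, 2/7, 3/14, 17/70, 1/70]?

H(X) = -Σ p(x) log₂ p(x)
  -17/70 × log₂(17/70) = 0.4959
  -2/7 × log₂(2/7) = 0.5164
  -3/14 × log₂(3/14) = 0.4762
  -17/70 × log₂(17/70) = 0.4959
  -1/70 × log₂(1/70) = 0.0876
H(X) = 2.0719 bits


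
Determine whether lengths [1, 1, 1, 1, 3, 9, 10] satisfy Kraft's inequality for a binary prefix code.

Kraft inequality: Σ 2^(-l_i) ≤ 1 for prefix-free code
Calculating: 2^(-1) + 2^(-1) + 2^(-1) + 2^(-1) + 2^(-3) + 2^(-9) + 2^(-10)
= 0.5 + 0.5 + 0.5 + 0.5 + 0.125 + 0.001953125 + 0.0009765625
= 2.1279
Since 2.1279 > 1, prefix-free code does not exist


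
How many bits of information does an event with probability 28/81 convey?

Information content I(x) = -log₂(p(x))
I = -log₂(28/81) = -log₂(0.3457)
I = 1.5325 bits


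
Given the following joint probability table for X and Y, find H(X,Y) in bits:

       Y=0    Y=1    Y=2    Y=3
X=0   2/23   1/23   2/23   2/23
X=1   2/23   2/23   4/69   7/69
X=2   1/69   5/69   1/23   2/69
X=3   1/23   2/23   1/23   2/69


H(X,Y) = -Σ p(x,y) log₂ p(x,y)
  p(0,0)=2/23: -0.0870 × log₂(0.0870) = 0.3064
  p(0,1)=1/23: -0.0435 × log₂(0.0435) = 0.1967
  p(0,2)=2/23: -0.0870 × log₂(0.0870) = 0.3064
  p(0,3)=2/23: -0.0870 × log₂(0.0870) = 0.3064
  p(1,0)=2/23: -0.0870 × log₂(0.0870) = 0.3064
  p(1,1)=2/23: -0.0870 × log₂(0.0870) = 0.3064
  p(1,2)=4/69: -0.0580 × log₂(0.0580) = 0.2382
  p(1,3)=7/69: -0.1014 × log₂(0.1014) = 0.3349
  p(2,0)=1/69: -0.0145 × log₂(0.0145) = 0.0885
  p(2,1)=5/69: -0.0725 × log₂(0.0725) = 0.2744
  p(2,2)=1/23: -0.0435 × log₂(0.0435) = 0.1967
  p(2,3)=2/69: -0.0290 × log₂(0.0290) = 0.1481
  p(3,0)=1/23: -0.0435 × log₂(0.0435) = 0.1967
  p(3,1)=2/23: -0.0870 × log₂(0.0870) = 0.3064
  p(3,2)=1/23: -0.0435 × log₂(0.0435) = 0.1967
  p(3,3)=2/69: -0.0290 × log₂(0.0290) = 0.1481
H(X,Y) = 3.8572 bits


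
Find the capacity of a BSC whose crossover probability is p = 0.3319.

For BSC with error probability p:
C = 1 - H(p) where H(p) is binary entropy
H(0.3319) = -0.3319 × log₂(0.3319) - 0.6681 × log₂(0.6681)
H(p) = 0.9169
C = 1 - 0.9169 = 0.0831 bits/use


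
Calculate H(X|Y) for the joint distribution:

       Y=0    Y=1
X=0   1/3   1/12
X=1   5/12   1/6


H(X|Y) = Σ_y p(y) H(X|Y=y)
  p(Y=0) = 3/4, H(X|Y=0) = 0.9911
  p(Y=1) = 1/4, H(X|Y=1) = 0.9183
H(X|Y) = 0.7500×0.9911 + 0.2500×0.9183 = 0.9729 bits


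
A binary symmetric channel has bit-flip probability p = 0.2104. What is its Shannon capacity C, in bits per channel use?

For BSC with error probability p:
C = 1 - H(p) where H(p) is binary entropy
H(0.2104) = -0.2104 × log₂(0.2104) - 0.7896 × log₂(0.7896)
H(p) = 0.7422
C = 1 - 0.7422 = 0.2578 bits/use


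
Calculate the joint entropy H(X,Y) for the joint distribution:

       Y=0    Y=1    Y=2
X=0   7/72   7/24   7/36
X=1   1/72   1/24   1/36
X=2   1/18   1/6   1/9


H(X,Y) = -Σ p(x,y) log₂ p(x,y)
  p(0,0)=7/72: -0.0972 × log₂(0.0972) = 0.3269
  p(0,1)=7/24: -0.2917 × log₂(0.2917) = 0.5185
  p(0,2)=7/36: -0.1944 × log₂(0.1944) = 0.4594
  p(1,0)=1/72: -0.0139 × log₂(0.0139) = 0.0857
  p(1,1)=1/24: -0.0417 × log₂(0.0417) = 0.1910
  p(1,2)=1/36: -0.0278 × log₂(0.0278) = 0.1436
  p(2,0)=1/18: -0.0556 × log₂(0.0556) = 0.2317
  p(2,1)=1/6: -0.1667 × log₂(0.1667) = 0.4308
  p(2,2)=1/9: -0.1111 × log₂(0.1111) = 0.3522
H(X,Y) = 2.7398 bits


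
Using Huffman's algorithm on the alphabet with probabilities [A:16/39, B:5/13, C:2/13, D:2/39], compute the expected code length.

Huffman tree construction:
Combine smallest probabilities repeatedly
Resulting codes:
  A: 0 (length 1)
  B: 11 (length 2)
  C: 101 (length 3)
  D: 100 (length 3)
Average length = Σ p(s) × length(s) = 1.7949 bits


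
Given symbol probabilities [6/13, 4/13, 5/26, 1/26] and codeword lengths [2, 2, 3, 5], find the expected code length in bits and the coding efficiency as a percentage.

Average length L = Σ p_i × l_i = 2.3077 bits
Entropy H = 1.6762 bits
Efficiency η = H/L × 100% = 72.64%


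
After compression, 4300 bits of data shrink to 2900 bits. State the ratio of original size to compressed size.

Compression ratio = Original / Compressed
= 4300 / 2900 = 1.48:1


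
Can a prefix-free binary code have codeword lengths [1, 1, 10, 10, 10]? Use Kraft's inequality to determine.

Kraft inequality: Σ 2^(-l_i) ≤ 1 for prefix-free code
Calculating: 2^(-1) + 2^(-1) + 2^(-10) + 2^(-10) + 2^(-10)
= 0.5 + 0.5 + 0.0009765625 + 0.0009765625 + 0.0009765625
= 1.0029
Since 1.0029 > 1, prefix-free code does not exist


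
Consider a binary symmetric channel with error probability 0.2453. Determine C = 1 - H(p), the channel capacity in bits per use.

For BSC with error probability p:
C = 1 - H(p) where H(p) is binary entropy
H(0.2453) = -0.2453 × log₂(0.2453) - 0.7547 × log₂(0.7547)
H(p) = 0.8037
C = 1 - 0.8037 = 0.1963 bits/use


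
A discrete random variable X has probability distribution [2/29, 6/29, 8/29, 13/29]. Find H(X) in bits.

H(X) = -Σ p(x) log₂ p(x)
  -2/29 × log₂(2/29) = 0.2661
  -6/29 × log₂(6/29) = 0.4703
  -8/29 × log₂(8/29) = 0.5125
  -13/29 × log₂(13/29) = 0.5189
H(X) = 1.7678 bits


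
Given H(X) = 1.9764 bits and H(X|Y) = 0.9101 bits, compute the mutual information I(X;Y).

I(X;Y) = H(X) - H(X|Y)
I(X;Y) = 1.9764 - 0.9101 = 1.0663 bits


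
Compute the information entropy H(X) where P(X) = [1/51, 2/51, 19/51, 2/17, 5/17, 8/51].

H(X) = -Σ p(x) log₂ p(x)
  -1/51 × log₂(1/51) = 0.1112
  -2/51 × log₂(2/51) = 0.1832
  -19/51 × log₂(19/51) = 0.5307
  -2/17 × log₂(2/17) = 0.3632
  -5/17 × log₂(5/17) = 0.5193
  -8/51 × log₂(8/51) = 0.4192
H(X) = 2.1269 bits


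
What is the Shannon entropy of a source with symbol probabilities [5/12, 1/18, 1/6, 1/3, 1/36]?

H(X) = -Σ p(x) log₂ p(x)
  -5/12 × log₂(5/12) = 0.5263
  -1/18 × log₂(1/18) = 0.2317
  -1/6 × log₂(1/6) = 0.4308
  -1/3 × log₂(1/3) = 0.5283
  -1/36 × log₂(1/36) = 0.1436
H(X) = 1.8607 bits
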